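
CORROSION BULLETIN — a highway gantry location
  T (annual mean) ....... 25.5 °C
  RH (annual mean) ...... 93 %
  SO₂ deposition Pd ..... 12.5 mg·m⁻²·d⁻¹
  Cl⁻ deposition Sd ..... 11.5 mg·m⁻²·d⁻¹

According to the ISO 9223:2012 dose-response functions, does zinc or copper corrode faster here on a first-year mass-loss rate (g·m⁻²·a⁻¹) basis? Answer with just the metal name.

zinc: T>10 °C ⇒ hinge -0.071·(25.5−10) = -1.1005
  SO₂ term: 0.0129·12.5^0.44·exp(0.046·93-1.1005) = 0.9402
  Sd branch = 0.0175·Sd^0.57·e^(0.008·RH+0.085·T) = 1.294 μm/a
  r_corr = 0.9402 + 1.294 = 2.235 μm/a
  mass loss = 2.235 μm/a × 7.14 g/cm³ = 15.96 g·m⁻²·a⁻¹
copper: T>10 °C ⇒ hinge -0.080·(25.5−10) = -1.2400
  Pd branch = 0.0053·Pd^0.26·e^(0.059·RH+f) = 0.7144 μm/a
  Sd branch = 0.01025·Sd^0.27·e^(0.036·RH+0.049·T) = 1.967 μm/a
  sum: 0.7144 + 1.967 → r_corr = 2.681 μm/a
  mass loss = 2.681 μm/a × 8.96 g/cm³ = 24.02 g·m⁻²·a⁻¹
Ordering by g·m⁻²·a⁻¹: copper (24) > zinc (16)

copper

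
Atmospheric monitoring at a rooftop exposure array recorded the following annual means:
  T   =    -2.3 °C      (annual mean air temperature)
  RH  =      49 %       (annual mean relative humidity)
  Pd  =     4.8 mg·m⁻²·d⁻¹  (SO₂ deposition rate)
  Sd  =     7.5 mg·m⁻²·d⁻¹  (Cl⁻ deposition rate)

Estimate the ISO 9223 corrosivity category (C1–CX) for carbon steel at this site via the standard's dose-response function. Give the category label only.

C2

carbon steel: T≤10 °C ⇒ hinge +0.150·(-2.3−10) = -1.8450
  SO₂ term: 1.77·4.8^0.52·exp(0.02·49-1.8450) = 1.685
  Sd branch = 0.102·Sd^0.62·e^(0.033·RH+0.04·T) = 1.635 μm/a
  sum: 1.685 + 1.635 → r_corr = 3.32 μm/a
3.32 μm/a falls in (1.3, 25] for carbon steel → category C2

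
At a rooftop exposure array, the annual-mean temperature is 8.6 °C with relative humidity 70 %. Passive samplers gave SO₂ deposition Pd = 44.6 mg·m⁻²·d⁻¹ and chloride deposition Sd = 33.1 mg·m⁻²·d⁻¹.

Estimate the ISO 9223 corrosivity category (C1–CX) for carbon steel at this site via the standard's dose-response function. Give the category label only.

C4

carbon steel: temperature factor f = +0.150·(-1.4) = -0.2100
  SO₂ term: 1.77·44.6^0.52·exp(0.02·70-0.2100) = 41.92
  Sd branch = 0.102·Sd^0.62·e^(0.033·RH+0.04·T) = 12.69 μm/a
  r_corr = 41.92 + 12.69 = 54.61 μm/a
54.6 μm/a falls in (50, 80] for carbon steel → category C4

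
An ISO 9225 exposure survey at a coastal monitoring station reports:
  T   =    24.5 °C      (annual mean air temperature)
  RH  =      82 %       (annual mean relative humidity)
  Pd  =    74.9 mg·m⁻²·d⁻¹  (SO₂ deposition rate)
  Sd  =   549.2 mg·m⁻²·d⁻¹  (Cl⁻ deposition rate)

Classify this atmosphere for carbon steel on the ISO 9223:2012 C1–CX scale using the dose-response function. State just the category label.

carbon steel: T>10 °C ⇒ hinge -0.054·(24.5−10) = -0.7830
  Pd branch = 1.77·Pd^0.52·e^(0.02·RH+f) = 39.35 μm/a
  Sd branch = 0.102·Sd^0.62·e^(0.033·RH+0.04·T) = 203.3 μm/a
  sum: 39.35 + 203.3 → r_corr = 242.6 μm/a
Category bounds: 200…700 μm/a bracket r_corr ⇒ CX

CX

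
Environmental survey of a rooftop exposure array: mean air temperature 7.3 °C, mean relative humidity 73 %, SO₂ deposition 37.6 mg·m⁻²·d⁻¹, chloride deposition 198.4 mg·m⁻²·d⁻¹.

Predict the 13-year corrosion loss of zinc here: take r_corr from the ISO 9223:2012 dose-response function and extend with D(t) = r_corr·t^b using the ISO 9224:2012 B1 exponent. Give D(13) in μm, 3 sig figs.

D(13) = 22.9 μm

zinc: T≤10 °C ⇒ hinge +0.038·(7.3−10) = -0.1026
  sulphur-dioxide contribution → 1.65 μm/a
  chloride contribution → 1.191 μm/a
  total first-year rate 2.841 μm/a
ISO 9224: D(t) = r_corr · t^b with b = 0.813 (zinc, B1)
  D(13) = 2.841 × 13^0.813 = 2.841 × 8.047 = 22.86 μm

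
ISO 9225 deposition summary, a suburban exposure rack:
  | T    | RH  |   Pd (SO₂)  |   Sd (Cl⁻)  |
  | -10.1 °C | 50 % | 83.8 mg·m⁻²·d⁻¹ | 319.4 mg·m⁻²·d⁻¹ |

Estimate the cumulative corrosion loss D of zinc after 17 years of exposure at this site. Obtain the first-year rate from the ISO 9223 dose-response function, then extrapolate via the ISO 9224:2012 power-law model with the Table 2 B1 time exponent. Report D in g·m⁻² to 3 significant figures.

D(17) = 51.2 g·m⁻²

zinc: T≤10 °C ⇒ hinge +0.038·(-10.1−10) = -0.7638
  sulphur-dioxide contribution → 0.4207 μm/a
  chloride contribution → 0.2961 μm/a
  total first-year rate 0.7168 μm/a
Power-law: D(17) = r_corr · 17^0.813
  D(17) = 0.7168 × 17^0.813 = 0.7168 × 10.01 = 7.174 μm
  Mass loss = 7.174 μm × 7.14 g/cm³ = 51.22 g·m⁻²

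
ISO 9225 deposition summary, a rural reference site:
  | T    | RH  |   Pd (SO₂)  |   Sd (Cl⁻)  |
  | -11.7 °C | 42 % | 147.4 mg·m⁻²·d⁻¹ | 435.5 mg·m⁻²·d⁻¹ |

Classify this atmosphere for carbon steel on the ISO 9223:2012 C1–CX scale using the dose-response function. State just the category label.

C2

carbon steel: f(T) = +0.150·(T−10) [T≤10 °C] = -3.2550
  SO₂ term: 1.77·147.4^0.52·exp(0.02·42-3.2550) = 2.122
  Sd branch = 0.102·Sd^0.62·e^(0.033·RH+0.04·T) = 11.05 μm/a
  sum: 2.122 + 11.05 → r_corr = 13.17 μm/a
Category bounds: 1.3…25 μm/a bracket r_corr ⇒ C2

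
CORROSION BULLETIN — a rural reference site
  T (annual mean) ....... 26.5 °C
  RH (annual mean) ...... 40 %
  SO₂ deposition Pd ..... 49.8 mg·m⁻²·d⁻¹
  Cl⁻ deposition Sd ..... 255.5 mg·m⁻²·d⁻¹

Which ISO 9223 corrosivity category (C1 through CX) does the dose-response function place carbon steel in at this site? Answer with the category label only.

carbon steel: f(T) = -0.054·(T−10) [T>10 °C] = -0.8910
  Pd branch = 1.77·Pd^0.52·e^(0.02·RH+f) = 12.33 μm/a
  Sd branch = 0.102·Sd^0.62·e^(0.033·RH+0.04·T) = 34.26 μm/a
  r_corr = 12.33 + 34.26 = 46.59 μm/a
Category bounds: 25…50 μm/a bracket r_corr ⇒ C3

C3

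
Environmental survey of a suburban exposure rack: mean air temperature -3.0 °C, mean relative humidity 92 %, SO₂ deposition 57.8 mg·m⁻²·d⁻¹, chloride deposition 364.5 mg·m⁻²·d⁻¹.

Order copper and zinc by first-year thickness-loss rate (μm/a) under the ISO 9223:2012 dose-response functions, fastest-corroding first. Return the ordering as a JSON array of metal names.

copper: T≤10 °C ⇒ hinge +0.126·(-3.0−10) = -1.6380
  SO₂ term: 0.0053·57.8^0.26·exp(0.059·92-1.6380) = 0.6735
  Cl⁻ term: 0.01025·364.5^0.27·exp(0.036·92+0.049·-3.0) = 1.194
  r_corr = 0.6735 + 1.194 = 1.867 μm/a
zinc: T≤10 °C ⇒ hinge +0.038·(-3.0−10) = -0.4940
  SO₂ term: 0.0129·57.8^0.44·exp(0.046·92-0.4940) = 3.23
  Sd branch = 0.0175·Sd^0.57·e^(0.008·RH+0.085·T) = 0.8168 μm/a
  sum: 3.23 + 0.8168 → r_corr = 4.047 μm/a
Ordering by μm/a: zinc (4.05) > copper (1.87)

["zinc", "copper"]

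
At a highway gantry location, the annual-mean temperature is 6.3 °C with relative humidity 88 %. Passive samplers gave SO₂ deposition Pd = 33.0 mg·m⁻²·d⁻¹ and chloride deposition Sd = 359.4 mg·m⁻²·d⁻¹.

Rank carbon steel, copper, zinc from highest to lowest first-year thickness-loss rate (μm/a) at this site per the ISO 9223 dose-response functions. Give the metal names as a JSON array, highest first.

carbon steel: f(T) = +0.150·(T−10) [T≤10 °C] = -0.5550
  sulphur-dioxide contribution → 36.39 μm/a
  chloride contribution → 91.98 μm/a
  ⇒ r_corr(carbon steel) = 128.4 μm/a
copper: T≤10 °C ⇒ hinge +0.126·(6.3−10) = -0.4662
  sulphur-dioxide contribution → 1.484 μm/a
  chloride contribution → 1.624 μm/a
  total first-year rate 3.108 μm/a
zinc: f(T) = +0.038·(T−10) [T≤10 °C] = -0.1406
  sulphur-dioxide contribution → 2.99 μm/a
  chloride contribution → 1.73 μm/a
  ⇒ r_corr(zinc) = 4.72 μm/a
Ordering by μm/a: carbon steel (128) > zinc (4.72) > copper (3.11)

["carbon steel", "zinc", "copper"]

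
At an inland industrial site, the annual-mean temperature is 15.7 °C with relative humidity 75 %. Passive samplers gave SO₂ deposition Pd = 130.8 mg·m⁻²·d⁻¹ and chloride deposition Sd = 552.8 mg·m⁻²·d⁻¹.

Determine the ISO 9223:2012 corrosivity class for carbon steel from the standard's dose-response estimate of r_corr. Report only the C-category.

C5

carbon steel: f(T) = -0.054·(T−10) [T>10 °C] = -0.3078
  SO₂ term: 1.77·130.8^0.52·exp(0.02·75-0.3078) = 73.51
  Cl⁻ term: 0.102·552.8^0.62·exp(0.033·75+0.04·15.7) = 113.9
  r_corr = 73.51 + 113.9 = 187.4 μm/a
187 μm/a falls in (80, 200] for carbon steel → category C5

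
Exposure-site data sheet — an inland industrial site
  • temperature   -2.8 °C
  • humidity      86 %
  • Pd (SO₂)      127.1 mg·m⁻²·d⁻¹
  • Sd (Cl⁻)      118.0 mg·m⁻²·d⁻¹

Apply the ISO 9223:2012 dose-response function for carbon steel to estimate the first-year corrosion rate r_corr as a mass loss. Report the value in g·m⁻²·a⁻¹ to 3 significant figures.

r_corr = 377 g·m⁻²·a⁻¹

carbon steel: temperature factor f = +0.150·(-12.8) = -1.9200
  Pd branch = 1.77·Pd^0.52·e^(0.02·RH+f) = 18 μm/a
  Sd branch = 0.102·Sd^0.62·e^(0.033·RH+0.04·T) = 30 μm/a
  sum: 18 + 30 → r_corr = 48 μm/a
Convert to mass loss: 48 μm/a × 7.85 g/cm³ = 376.8 g·m⁻²·a⁻¹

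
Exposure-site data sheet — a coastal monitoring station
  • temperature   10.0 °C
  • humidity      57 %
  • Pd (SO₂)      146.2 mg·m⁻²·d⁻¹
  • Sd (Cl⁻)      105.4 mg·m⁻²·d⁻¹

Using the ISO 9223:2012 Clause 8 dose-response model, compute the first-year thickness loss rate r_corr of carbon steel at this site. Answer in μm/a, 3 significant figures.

carbon steel: f(T) = +0.150·(T−10) [T≤10 °C] = +0.0000
  sulphur-dioxide contribution → 73.93 μm/a
  chloride contribution → 17.92 μm/a
  total first-year rate 91.86 μm/a

r_corr = 91.9 μm/a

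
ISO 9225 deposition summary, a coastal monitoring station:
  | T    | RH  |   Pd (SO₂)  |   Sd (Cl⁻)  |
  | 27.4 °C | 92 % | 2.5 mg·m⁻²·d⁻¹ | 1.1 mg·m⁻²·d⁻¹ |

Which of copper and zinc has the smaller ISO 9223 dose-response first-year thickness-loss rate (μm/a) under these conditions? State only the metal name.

copper: T>10 °C ⇒ hinge -0.080·(27.4−10) = -1.3920
  SO₂ term: 0.0053·2.5^0.26·exp(0.059·92-1.3920) = 0.3807
  Sd branch = 0.01025·Sd^0.27·e^(0.036·RH+0.049·T) = 1.105 μm/a
  r_corr = 0.3807 + 1.105 = 1.486 μm/a
zinc: temperature factor f = -0.071·(17.4) = -1.2354
  SO₂ term: 0.0129·2.5^0.44·exp(0.046·92-1.2354) = 0.3864
  Sd branch = 0.0175·Sd^0.57·e^(0.008·RH+0.085·T) = 0.396 μm/a
  r_corr = 0.3864 + 0.396 = 0.7825 μm/a
Ordering by μm/a: copper (1.49) > zinc (0.782)

zinc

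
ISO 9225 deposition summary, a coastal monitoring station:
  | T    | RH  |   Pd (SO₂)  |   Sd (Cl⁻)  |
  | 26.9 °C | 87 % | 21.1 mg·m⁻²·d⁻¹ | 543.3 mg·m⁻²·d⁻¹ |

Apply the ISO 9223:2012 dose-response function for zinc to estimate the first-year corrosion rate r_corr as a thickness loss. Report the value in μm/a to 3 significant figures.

r_corr = 13.3 μm/a

zinc: T>10 °C ⇒ hinge -0.071·(26.9−10) = -1.1999
  sulphur-dioxide contribution → 0.8132 μm/a
  chloride contribution → 12.51 μm/a
  ⇒ r_corr(zinc) = 13.32 μm/a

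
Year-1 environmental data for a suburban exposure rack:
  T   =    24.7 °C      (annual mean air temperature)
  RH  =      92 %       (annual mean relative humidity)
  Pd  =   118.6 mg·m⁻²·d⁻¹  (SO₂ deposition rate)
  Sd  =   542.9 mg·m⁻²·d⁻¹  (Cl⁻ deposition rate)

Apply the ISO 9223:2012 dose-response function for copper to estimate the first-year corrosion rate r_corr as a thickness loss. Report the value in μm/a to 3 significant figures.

copper: T>10 °C ⇒ hinge -0.080·(24.7−10) = -1.1760
  sulphur-dioxide contribution → 1.289 μm/a
  chloride contribution → 5.165 μm/a
  ⇒ r_corr(copper) = 6.454 μm/a

r_corr = 6.45 μm/a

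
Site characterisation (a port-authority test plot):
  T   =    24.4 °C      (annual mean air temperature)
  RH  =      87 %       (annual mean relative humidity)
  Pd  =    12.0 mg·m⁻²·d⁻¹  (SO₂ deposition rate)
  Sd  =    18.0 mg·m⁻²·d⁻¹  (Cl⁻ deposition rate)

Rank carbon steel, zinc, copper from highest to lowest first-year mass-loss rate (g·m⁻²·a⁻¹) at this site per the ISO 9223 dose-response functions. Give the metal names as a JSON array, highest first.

carbon steel: T>10 °C ⇒ hinge -0.054·(24.4−10) = -0.7776
  Pd branch = 1.77·Pd^0.52·e^(0.02·RH+f) = 16.87 μm/a
  Cl⁻ term: 0.102·18.0^0.62·exp(0.033·87+0.04·24.4) = 28.68
  r_corr = 16.87 + 28.68 = 45.55 μm/a
  mass loss = 45.55 μm/a × 7.85 g/cm³ = 357.6 g·m⁻²·a⁻¹
zinc: temperature factor f = -0.071·(14.4) = -1.0224
  Pd branch = 0.0129·Pd^0.44·e^(0.046·RH+f) = 0.7576 μm/a
  Sd branch = 0.0175·Sd^0.57·e^(0.008·RH+0.085·T) = 1.451 μm/a
  sum: 0.7576 + 1.451 → r_corr = 2.208 μm/a
  mass loss = 2.208 μm/a × 7.14 g/cm³ = 15.77 g·m⁻²·a⁻¹
copper: T>10 °C ⇒ hinge -0.080·(24.4−10) = -1.1520
  SO₂ term: 0.0053·12.0^0.26·exp(0.059·87-1.1520) = 0.5417
  Sd branch = 0.01025·Sd^0.27·e^(0.036·RH+0.049·T) = 1.695 μm/a
  r_corr = 0.5417 + 1.695 = 2.236 μm/a
  mass loss = 2.236 μm/a × 8.96 g/cm³ = 20.04 g·m⁻²·a⁻¹
Ordering by g·m⁻²·a⁻¹: carbon steel (358) > copper (20) > zinc (15.8)

["carbon steel", "copper", "zinc"]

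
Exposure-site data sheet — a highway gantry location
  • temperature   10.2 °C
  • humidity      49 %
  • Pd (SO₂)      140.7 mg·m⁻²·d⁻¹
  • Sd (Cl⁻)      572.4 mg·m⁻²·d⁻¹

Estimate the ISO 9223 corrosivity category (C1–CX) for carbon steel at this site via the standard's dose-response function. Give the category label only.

C5

carbon steel: temperature factor f = -0.054·(0.2) = -0.0108
  Pd branch = 1.77·Pd^0.52·e^(0.02·RH+f) = 61.09 μm/a
  Cl⁻ term: 0.102·572.4^0.62·exp(0.033·49+0.04·10.2) = 39.61
  r_corr = 61.09 + 39.61 = 100.7 μm/a
ISO 9223 Table 2 (carbon steel): 80 < 101 ≤ 200 μm/a ⇒ C5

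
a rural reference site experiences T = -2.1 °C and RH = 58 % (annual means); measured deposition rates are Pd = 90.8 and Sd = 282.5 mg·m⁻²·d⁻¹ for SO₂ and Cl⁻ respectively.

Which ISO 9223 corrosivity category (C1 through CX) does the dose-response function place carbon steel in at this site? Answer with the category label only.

carbon steel: T≤10 °C ⇒ hinge +0.150·(-2.1−10) = -1.8150
  Pd branch = 1.77·Pd^0.52·e^(0.02·RH+f) = 9.588 μm/a
  Sd branch = 0.102·Sd^0.62·e^(0.033·RH+0.04·T) = 21.04 μm/a
  r_corr = 9.588 + 21.04 = 30.63 μm/a
Category bounds: 25…50 μm/a bracket r_corr ⇒ C3

C3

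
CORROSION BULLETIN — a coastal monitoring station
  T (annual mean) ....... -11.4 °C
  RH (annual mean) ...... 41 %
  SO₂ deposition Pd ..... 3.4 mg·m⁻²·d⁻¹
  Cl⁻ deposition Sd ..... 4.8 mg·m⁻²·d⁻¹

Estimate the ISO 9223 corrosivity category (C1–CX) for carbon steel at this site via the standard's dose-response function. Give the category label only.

carbon steel: f(T) = +0.150·(T−10) [T≤10 °C] = -3.2100
  Pd branch = 1.77·Pd^0.52·e^(0.02·RH+f) = 0.3065 μm/a
  Cl⁻ term: 0.102·4.8^0.62·exp(0.033·41+0.04·-11.4) = 0.6615
  sum: 0.3065 + 0.6615 → r_corr = 0.968 μm/a
ISO 9223 Table 2 (carbon steel): 0 < 0.968 ≤ 1.3 μm/a ⇒ C1

C1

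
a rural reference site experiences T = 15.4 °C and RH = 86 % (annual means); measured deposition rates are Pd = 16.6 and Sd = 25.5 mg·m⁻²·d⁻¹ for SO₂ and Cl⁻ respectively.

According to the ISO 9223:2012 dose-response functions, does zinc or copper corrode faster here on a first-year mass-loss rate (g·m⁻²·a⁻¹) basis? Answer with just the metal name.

zinc: temperature factor f = -0.071·(5.4) = -0.3834
  Pd branch = 0.0129·Pd^0.44·e^(0.046·RH+f) = 1.581 μm/a
  Cl⁻ term: 0.0175·25.5^0.57·exp(0.008·86+0.085·15.4) = 0.8167
  r_corr = 1.581 + 0.8167 = 2.398 μm/a
  mass loss = 2.398 μm/a × 7.14 g/cm³ = 17.12 g·m⁻²·a⁻¹
copper: T>10 °C ⇒ hinge -0.080·(15.4−10) = -0.4320
  Pd branch = 0.0053·Pd^0.26·e^(0.059·RH+f) = 1.142 μm/a
  Sd branch = 0.01025·Sd^0.27·e^(0.036·RH+0.049·T) = 1.156 μm/a
  r_corr = 1.142 + 1.156 = 2.297 μm/a
  mass loss = 2.297 μm/a × 8.96 g/cm³ = 20.58 g·m⁻²·a⁻¹
Ordering by g·m⁻²·a⁻¹: copper (20.6) > zinc (17.1)

copper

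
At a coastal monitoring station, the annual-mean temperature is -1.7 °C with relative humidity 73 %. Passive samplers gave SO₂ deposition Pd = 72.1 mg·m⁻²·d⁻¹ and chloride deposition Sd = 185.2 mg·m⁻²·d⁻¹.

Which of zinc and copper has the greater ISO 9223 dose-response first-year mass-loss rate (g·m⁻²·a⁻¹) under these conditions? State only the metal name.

zinc: f(T) = +0.038·(T−10) [T≤10 °C] = -0.4446
  SO₂ term: 0.0129·72.1^0.44·exp(0.046·73-0.4446) = 1.561
  Cl⁻ term: 0.0175·185.2^0.57·exp(0.008·73+0.085·-1.7) = 0.5327
  r_corr = 1.561 + 0.5327 = 2.094 μm/a
  mass loss = 2.094 μm/a × 7.14 g/cm³ = 14.95 g·m⁻²·a⁻¹
copper: temperature factor f = +0.126·(-11.7) = -1.4742
  SO₂ term: 0.0053·72.1^0.26·exp(0.059·73-1.4742) = 0.2739
  Cl⁻ term: 0.01025·185.2^0.27·exp(0.036·73+0.049·-1.7) = 0.5347
  r_corr = 0.2739 + 0.5347 = 0.8086 μm/a
  mass loss = 0.8086 μm/a × 8.96 g/cm³ = 7.245 g·m⁻²·a⁻¹
Ordering by g·m⁻²·a⁻¹: zinc (14.9) > copper (7.25)

zinc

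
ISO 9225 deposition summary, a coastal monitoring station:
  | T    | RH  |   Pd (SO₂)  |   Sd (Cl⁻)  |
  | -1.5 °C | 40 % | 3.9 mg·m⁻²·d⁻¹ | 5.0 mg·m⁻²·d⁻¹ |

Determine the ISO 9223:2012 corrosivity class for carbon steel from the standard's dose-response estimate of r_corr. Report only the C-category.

C2

carbon steel: f(T) = +0.150·(T−10) [T≤10 °C] = -1.7250
  SO₂ term: 1.77·3.9^0.52·exp(0.02·40-1.7250) = 1.424
  Sd branch = 0.102·Sd^0.62·e^(0.033·RH+0.04·T) = 0.9754 μm/a
  sum: 1.424 + 0.9754 → r_corr = 2.4 μm/a
2.4 μm/a falls in (1.3, 25] for carbon steel → category C2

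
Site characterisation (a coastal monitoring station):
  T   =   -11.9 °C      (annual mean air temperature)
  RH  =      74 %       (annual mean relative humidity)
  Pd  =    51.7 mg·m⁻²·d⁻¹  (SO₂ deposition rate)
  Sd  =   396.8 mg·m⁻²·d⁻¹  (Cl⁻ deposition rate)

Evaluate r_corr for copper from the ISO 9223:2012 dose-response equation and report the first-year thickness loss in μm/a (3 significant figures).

copper: f(T) = +0.126·(T−10) [T≤10 °C] = -2.7594
  SO₂ term: 0.0053·51.7^0.26·exp(0.059·74-2.7594) = 0.07371
  Cl⁻ term: 0.01025·396.8^0.27·exp(0.036·74+0.049·-11.9) = 0.4131
  sum: 0.07371 + 0.4131 → r_corr = 0.4868 μm/a

r_corr = 0.487 μm/a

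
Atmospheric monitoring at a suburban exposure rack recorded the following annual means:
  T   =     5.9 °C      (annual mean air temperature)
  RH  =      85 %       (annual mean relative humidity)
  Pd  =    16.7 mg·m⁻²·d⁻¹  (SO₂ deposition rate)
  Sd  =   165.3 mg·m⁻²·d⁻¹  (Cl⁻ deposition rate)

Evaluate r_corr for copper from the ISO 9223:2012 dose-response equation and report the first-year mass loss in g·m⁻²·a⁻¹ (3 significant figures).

r_corr = 19.3 g·m⁻²·a⁻¹

copper: temperature factor f = +0.126·(-4.1) = -0.5166
  SO₂ term: 0.0053·16.7^0.26·exp(0.059·85-0.5166) = 0.9904
  Cl⁻ term: 0.01025·165.3^0.27·exp(0.036·85+0.049·5.9) = 1.159
  sum: 0.9904 + 1.159 → r_corr = 2.15 μm/a
Convert to mass loss: 2.15 μm/a × 8.96 g/cm³ = 19.26 g·m⁻²·a⁻¹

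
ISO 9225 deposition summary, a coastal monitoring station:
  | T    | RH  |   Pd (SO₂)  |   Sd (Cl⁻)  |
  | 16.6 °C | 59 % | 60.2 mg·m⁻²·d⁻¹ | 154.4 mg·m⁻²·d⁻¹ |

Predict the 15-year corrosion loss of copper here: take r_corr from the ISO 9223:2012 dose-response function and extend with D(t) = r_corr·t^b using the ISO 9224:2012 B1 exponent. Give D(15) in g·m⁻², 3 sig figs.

copper: temperature factor f = -0.080·(6.6) = -0.5280
  Pd branch = 0.0053·Pd^0.26·e^(0.059·RH+f) = 0.2947 μm/a
  Sd branch = 0.01025·Sd^0.27·e^(0.036·RH+0.049·T) = 0.754 μm/a
  sum: 0.2947 + 0.754 → r_corr = 1.049 μm/a
ISO 9224: D(t) = r_corr · t^b with b = 0.667 (copper, B1)
  D(15) = 1.049 × 15^0.667 = 1.049 × 6.088 = 6.384 μm
  Mass loss = 6.384 μm × 8.96 g/cm³ = 57.2 g·m⁻²

D(15) = 57.2 g·m⁻²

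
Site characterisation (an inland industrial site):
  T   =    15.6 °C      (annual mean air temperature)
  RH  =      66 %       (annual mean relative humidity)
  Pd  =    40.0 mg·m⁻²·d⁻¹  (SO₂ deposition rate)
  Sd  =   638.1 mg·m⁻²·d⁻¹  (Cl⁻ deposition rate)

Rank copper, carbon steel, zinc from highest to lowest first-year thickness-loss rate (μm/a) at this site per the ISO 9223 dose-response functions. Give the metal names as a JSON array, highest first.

copper: f(T) = -0.080·(T−10) [T>10 °C] = -0.4480
  SO₂ term: 0.0053·40.0^0.26·exp(0.059·66-0.4480) = 0.4339
  Sd branch = 0.01025·Sd^0.27·e^(0.036·RH+0.049·T) = 1.355 μm/a
  r_corr = 0.4339 + 1.355 = 1.789 μm/a
carbon steel: T>10 °C ⇒ hinge -0.054·(15.6−10) = -0.3024
  SO₂ term: 1.77·40.0^0.52·exp(0.02·66-0.3024) = 33.34
  Sd branch = 0.102·Sd^0.62·e^(0.033·RH+0.04·T) = 92.16 μm/a
  r_corr = 33.34 + 92.16 = 125.5 μm/a
zinc: f(T) = -0.071·(T−10) [T>10 °C] = -0.3976
  SO₂ term: 0.0129·40.0^0.44·exp(0.046·66-0.3976) = 0.9148
  Cl⁻ term: 0.0175·638.1^0.57·exp(0.008·66+0.085·15.6) = 4.436
  r_corr = 0.9148 + 4.436 = 5.351 μm/a
Ordering by μm/a: carbon steel (125) > zinc (5.35) > copper (1.79)

["carbon steel", "zinc", "copper"]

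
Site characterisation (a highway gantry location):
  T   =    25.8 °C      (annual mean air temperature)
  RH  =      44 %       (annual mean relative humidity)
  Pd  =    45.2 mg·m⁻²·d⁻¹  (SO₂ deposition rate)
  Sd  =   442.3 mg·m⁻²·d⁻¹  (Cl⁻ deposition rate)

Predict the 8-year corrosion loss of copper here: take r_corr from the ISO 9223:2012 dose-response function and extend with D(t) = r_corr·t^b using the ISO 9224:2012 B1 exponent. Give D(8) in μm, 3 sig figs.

copper: temperature factor f = -0.080·(15.8) = -1.2640
  sulphur-dioxide contribution → 0.05409 μm/a
  chloride contribution → 0.9163 μm/a
  ⇒ r_corr(copper) = 0.9704 μm/a
Power-law: D(8) = r_corr · 8^0.667
  D(8) = 0.9704 × 8^0.667 = 0.9704 × 4.003 = 3.884 μm

D(8) = 3.88 μm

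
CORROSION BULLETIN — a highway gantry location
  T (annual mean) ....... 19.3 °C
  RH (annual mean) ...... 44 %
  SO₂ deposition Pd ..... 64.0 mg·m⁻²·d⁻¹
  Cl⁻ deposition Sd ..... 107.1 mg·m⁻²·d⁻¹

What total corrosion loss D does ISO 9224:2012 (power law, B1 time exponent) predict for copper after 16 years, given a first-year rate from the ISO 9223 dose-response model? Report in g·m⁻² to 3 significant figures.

copper: T>10 °C ⇒ hinge -0.080·(19.3−10) = -0.7440
  sulphur-dioxide contribution → 0.09959 μm/a
  chloride contribution → 0.4544 μm/a
  total first-year rate 0.5539 μm/a
ISO 9224: D(t) = r_corr · t^b with b = 0.667 (copper, B1)
  D(16) = 0.5539 × 16^0.667 = 0.5539 × 6.355 = 3.521 μm
  Mass loss = 3.521 μm × 8.96 g/cm³ = 31.54 g·m⁻²

D(16) = 31.5 g·m⁻²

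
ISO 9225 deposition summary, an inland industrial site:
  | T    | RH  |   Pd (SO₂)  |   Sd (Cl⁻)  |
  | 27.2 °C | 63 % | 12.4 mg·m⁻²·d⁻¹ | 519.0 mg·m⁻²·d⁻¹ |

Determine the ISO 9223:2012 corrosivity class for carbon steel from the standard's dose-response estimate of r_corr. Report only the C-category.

C5

carbon steel: f(T) = -0.054·(T−10) [T>10 °C] = -0.9288
  sulphur-dioxide contribution → 9.128 μm/a
  chloride contribution → 116.8 μm/a
  total first-year rate 125.9 μm/a
Category bounds: 80…200 μm/a bracket r_corr ⇒ C5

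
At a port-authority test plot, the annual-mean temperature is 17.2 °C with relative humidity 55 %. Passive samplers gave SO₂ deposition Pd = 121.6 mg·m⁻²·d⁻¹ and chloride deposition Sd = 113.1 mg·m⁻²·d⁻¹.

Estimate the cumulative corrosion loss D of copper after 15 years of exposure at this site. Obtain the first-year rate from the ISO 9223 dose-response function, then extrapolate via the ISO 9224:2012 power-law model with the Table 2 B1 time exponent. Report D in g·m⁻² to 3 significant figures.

D(15) = 48.2 g·m⁻²

copper: temperature factor f = -0.080·(7.2) = -0.5760
  sulphur-dioxide contribution → 0.2664 μm/a
  chloride contribution → 0.6181 μm/a
  total first-year rate 0.8845 μm/a
Power-law: D(15) = r_corr · 15^0.667
  D(15) = 0.8845 × 15^0.667 = 0.8845 × 6.088 = 5.385 μm
  Mass loss = 5.385 μm × 8.96 g/cm³ = 48.25 g·m⁻²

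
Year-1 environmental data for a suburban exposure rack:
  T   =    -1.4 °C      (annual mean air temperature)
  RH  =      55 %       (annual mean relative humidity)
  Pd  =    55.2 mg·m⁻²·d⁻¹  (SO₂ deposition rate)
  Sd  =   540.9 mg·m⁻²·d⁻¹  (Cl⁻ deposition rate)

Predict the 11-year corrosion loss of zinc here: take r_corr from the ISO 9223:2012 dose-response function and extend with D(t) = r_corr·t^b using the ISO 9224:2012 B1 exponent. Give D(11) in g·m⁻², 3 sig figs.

D(11) = 74.5 g·m⁻²

zinc: temperature factor f = +0.038·(-11.4) = -0.4332
  SO₂ term: 0.0129·55.2^0.44·exp(0.046·55-0.4332) = 0.6133
  Sd branch = 0.0175·Sd^0.57·e^(0.008·RH+0.085·T) = 0.8716 μm/a
  r_corr = 0.6133 + 0.8716 = 1.485 μm/a
Power-law: D(11) = r_corr · 11^0.813
  D(11) = 1.485 × 11^0.813 = 1.485 × 7.025 = 10.43 μm
  Mass loss = 10.43 μm × 7.14 g/cm³ = 74.48 g·m⁻²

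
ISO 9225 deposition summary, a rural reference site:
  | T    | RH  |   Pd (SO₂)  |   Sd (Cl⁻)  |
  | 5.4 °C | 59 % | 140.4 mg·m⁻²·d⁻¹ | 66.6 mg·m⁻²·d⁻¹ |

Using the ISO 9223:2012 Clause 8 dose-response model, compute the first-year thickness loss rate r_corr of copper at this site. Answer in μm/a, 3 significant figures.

r_corr = 0.696 μm/a

copper: f(T) = +0.126·(T−10) [T≤10 °C] = -0.5796
  SO₂ term: 0.0053·140.4^0.26·exp(0.059·59-0.5796) = 0.3489
  Cl⁻ term: 0.01025·66.6^0.27·exp(0.036·59+0.049·5.4) = 0.3471
  r_corr = 0.3489 + 0.3471 = 0.6959 μm/a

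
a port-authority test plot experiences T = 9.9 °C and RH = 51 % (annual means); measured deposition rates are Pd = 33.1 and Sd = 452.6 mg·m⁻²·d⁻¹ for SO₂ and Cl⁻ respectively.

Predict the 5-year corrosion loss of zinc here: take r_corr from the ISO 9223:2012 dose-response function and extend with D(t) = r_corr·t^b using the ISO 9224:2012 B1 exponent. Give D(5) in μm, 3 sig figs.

zinc: temperature factor f = +0.038·(-0.1) = -0.0038
  Pd branch = 0.0129·Pd^0.44·e^(0.046·RH+f) = 0.6259 μm/a
  Cl⁻ term: 0.0175·452.6^0.57·exp(0.008·51+0.085·9.9) = 1.993
  r_corr = 0.6259 + 1.993 = 2.619 μm/a
Power-law: D(5) = r_corr · 5^0.813
  D(5) = 2.619 × 5^0.813 = 2.619 × 3.701 = 9.69 μm

D(5) = 9.69 μm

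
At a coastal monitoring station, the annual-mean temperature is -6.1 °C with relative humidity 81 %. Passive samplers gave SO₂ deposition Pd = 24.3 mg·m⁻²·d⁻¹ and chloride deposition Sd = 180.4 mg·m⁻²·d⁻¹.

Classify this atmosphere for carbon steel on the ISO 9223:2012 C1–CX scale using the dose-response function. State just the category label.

C3

carbon steel: T≤10 °C ⇒ hinge +0.150·(-6.1−10) = -2.4150
  SO₂ term: 1.77·24.3^0.52·exp(0.02·81-2.4150) = 4.2
  Sd branch = 0.102·Sd^0.62·e^(0.033·RH+0.04·T) = 29 μm/a
  r_corr = 4.2 + 29 = 33.2 μm/a
Category bounds: 25…50 μm/a bracket r_corr ⇒ C3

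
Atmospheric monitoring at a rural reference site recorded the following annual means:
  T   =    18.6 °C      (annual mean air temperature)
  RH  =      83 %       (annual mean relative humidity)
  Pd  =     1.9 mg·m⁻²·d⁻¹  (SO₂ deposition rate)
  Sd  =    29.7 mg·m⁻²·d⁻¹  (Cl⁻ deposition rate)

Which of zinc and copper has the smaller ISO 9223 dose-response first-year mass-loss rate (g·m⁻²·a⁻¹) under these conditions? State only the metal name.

zinc: f(T) = -0.071·(T−10) [T>10 °C] = -0.6106
  Pd branch = 0.0129·Pd^0.44·e^(0.046·RH+f) = 0.4229 μm/a
  Cl⁻ term: 0.0175·29.7^0.57·exp(0.008·83+0.085·18.6) = 1.142
  sum: 0.4229 + 1.142 → r_corr = 1.564 μm/a
  mass loss = 1.564 μm/a × 7.14 g/cm³ = 11.17 g·m⁻²·a⁻¹
copper: temperature factor f = -0.080·(8.6) = -0.6880
  SO₂ term: 0.0053·1.9^0.26·exp(0.059·83-0.6880) = 0.4214
  Sd branch = 0.01025·Sd^0.27·e^(0.036·RH+0.049·T) = 1.264 μm/a
  r_corr = 0.4214 + 1.264 = 1.686 μm/a
  mass loss = 1.686 μm/a × 8.96 g/cm³ = 15.1 g·m⁻²·a⁻¹
Ordering by g·m⁻²·a⁻¹: copper (15.1) > zinc (11.2)

zinc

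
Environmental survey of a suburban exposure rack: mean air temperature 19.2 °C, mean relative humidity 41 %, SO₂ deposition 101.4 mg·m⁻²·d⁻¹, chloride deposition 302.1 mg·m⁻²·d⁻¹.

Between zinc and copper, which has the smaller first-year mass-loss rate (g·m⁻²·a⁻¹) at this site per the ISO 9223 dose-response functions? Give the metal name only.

copper

zinc: T>10 °C ⇒ hinge -0.071·(19.2−10) = -0.6532
  Pd branch = 0.0129·Pd^0.44·e^(0.046·RH+f) = 0.3378 μm/a
  Sd branch = 0.0175·Sd^0.57·e^(0.008·RH+0.085·T) = 3.221 μm/a
  sum: 0.3378 + 3.221 → r_corr = 3.558 μm/a
  mass loss = 3.558 μm/a × 7.14 g/cm³ = 25.41 g·m⁻²·a⁻¹
copper: f(T) = -0.080·(T−10) [T>10 °C] = -0.7360
  Pd branch = 0.0053·Pd^0.26·e^(0.059·RH+f) = 0.09479 μm/a
  Cl⁻ term: 0.01025·302.1^0.27·exp(0.036·41+0.049·19.2) = 0.537
  r_corr = 0.09479 + 0.537 = 0.6318 μm/a
  mass loss = 0.6318 μm/a × 8.96 g/cm³ = 5.661 g·m⁻²·a⁻¹
Ordering by g·m⁻²·a⁻¹: zinc (25.4) > copper (5.66)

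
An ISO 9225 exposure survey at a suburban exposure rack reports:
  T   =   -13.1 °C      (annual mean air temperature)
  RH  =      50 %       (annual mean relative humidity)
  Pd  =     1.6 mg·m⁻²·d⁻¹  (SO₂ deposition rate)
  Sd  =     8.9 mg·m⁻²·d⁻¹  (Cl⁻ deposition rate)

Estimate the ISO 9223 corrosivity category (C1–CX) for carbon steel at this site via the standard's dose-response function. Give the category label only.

C2

carbon steel: f(T) = +0.150·(T−10) [T≤10 °C] = -3.4650
  sulphur-dioxide contribution → 0.1921 μm/a
  chloride contribution → 1.22 μm/a
  ⇒ r_corr(carbon steel) = 1.412 μm/a
ISO 9223 Table 2 (carbon steel): 1.3 < 1.41 ≤ 25 μm/a ⇒ C2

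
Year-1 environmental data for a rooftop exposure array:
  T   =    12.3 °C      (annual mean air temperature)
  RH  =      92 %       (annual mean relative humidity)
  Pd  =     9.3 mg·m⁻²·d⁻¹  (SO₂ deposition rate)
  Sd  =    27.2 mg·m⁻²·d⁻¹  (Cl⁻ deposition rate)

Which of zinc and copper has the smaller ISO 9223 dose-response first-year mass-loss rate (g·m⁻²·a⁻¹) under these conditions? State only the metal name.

zinc: temperature factor f = -0.071·(2.3) = -0.1633
  SO₂ term: 0.0129·9.3^0.44·exp(0.046·92-0.1633) = 2.013
  Cl⁻ term: 0.0175·27.2^0.57·exp(0.008·92+0.085·12.3) = 0.683
  r_corr = 2.013 + 0.683 = 2.696 μm/a
  mass loss = 2.696 μm/a × 7.14 g/cm³ = 19.25 g·m⁻²·a⁻¹
copper: T>10 °C ⇒ hinge -0.080·(12.3−10) = -0.1840
  SO₂ term: 0.0053·9.3^0.26·exp(0.059·92-0.1840) = 1.793
  Cl⁻ term: 0.01025·27.2^0.27·exp(0.036·92+0.049·12.3) = 1.254
  r_corr = 1.793 + 1.254 = 3.046 μm/a
  mass loss = 3.046 μm/a × 8.96 g/cm³ = 27.3 g·m⁻²·a⁻¹
Ordering by g·m⁻²·a⁻¹: copper (27.3) > zinc (19.2)

zinc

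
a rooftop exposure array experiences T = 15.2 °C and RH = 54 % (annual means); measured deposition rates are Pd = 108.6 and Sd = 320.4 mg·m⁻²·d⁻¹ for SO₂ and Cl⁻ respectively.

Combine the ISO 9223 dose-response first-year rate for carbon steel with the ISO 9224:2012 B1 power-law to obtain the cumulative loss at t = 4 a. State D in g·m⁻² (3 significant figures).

carbon steel: T>10 °C ⇒ hinge -0.054·(15.2−10) = -0.2808
  Pd branch = 1.77·Pd^0.52·e^(0.02·RH+f) = 45.05 μm/a
  Cl⁻ term: 0.102·320.4^0.62·exp(0.033·54+0.04·15.2) = 39.82
  r_corr = 45.05 + 39.82 = 84.87 μm/a
Long-term exponent b (ISO 9224 Table 2, B1) = 0.523
  D(4) = 84.87 × 4^0.523 = 84.87 × 2.065 = 175.2 μm
  Mass loss = 175.2 μm × 7.85 g/cm³ = 1376 g·m⁻²

D(4) = 1.38e+03 g·m⁻²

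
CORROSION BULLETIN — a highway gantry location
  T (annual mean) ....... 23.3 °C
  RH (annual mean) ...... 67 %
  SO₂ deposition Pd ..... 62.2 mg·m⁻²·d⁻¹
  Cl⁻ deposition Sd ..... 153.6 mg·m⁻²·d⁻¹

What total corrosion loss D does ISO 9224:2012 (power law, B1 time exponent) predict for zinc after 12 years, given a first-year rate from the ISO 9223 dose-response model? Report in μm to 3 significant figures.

zinc: T>10 °C ⇒ hinge -0.071·(23.3−10) = -0.9443
  Pd branch = 0.0129·Pd^0.44·e^(0.046·RH+f) = 0.6734 μm/a
  Cl⁻ term: 0.0175·153.6^0.57·exp(0.008·67+0.085·23.3) = 3.821
  r_corr = 0.6734 + 3.821 = 4.494 μm/a
Power-law: D(12) = r_corr · 12^0.813
  D(12) = 4.494 × 12^0.813 = 4.494 × 7.54 = 33.89 μm

D(12) = 33.9 μm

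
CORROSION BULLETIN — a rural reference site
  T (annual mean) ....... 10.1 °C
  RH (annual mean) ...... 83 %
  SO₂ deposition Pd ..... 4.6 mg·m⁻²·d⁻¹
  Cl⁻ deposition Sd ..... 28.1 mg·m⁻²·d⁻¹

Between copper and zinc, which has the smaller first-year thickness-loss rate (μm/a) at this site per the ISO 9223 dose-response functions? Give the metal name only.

zinc

copper: f(T) = -0.080·(T−10) [T>10 °C] = -0.0080
  Pd branch = 0.0053·Pd^0.26·e^(0.059·RH+f) = 1.047 μm/a
  Cl⁻ term: 0.01025·28.1^0.27·exp(0.036·83+0.049·10.1) = 0.8213
  r_corr = 1.047 + 0.8213 = 1.868 μm/a
zinc: T>10 °C ⇒ hinge -0.071·(10.1−10) = -0.0071
  SO₂ term: 0.0129·4.6^0.44·exp(0.046·83-0.0071) = 1.141
  Sd branch = 0.0175·Sd^0.57·e^(0.008·RH+0.085·T) = 0.537 μm/a
  r_corr = 1.141 + 0.537 = 1.678 μm/a
Ordering by μm/a: copper (1.87) > zinc (1.68)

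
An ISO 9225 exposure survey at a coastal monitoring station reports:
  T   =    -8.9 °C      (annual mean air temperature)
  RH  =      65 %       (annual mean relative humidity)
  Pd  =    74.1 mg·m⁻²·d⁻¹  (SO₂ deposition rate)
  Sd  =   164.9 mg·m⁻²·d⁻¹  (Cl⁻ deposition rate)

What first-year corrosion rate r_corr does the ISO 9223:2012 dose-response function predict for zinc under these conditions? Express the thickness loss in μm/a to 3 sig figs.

zinc: temperature factor f = +0.038·(-18.9) = -0.7182
  SO₂ term: 0.0129·74.1^0.44·exp(0.046·65-0.7182) = 0.8316
  Sd branch = 0.0175·Sd^0.57·e^(0.008·RH+0.085·T) = 0.2536 μm/a
  r_corr = 0.8316 + 0.2536 = 1.085 μm/a

r_corr = 1.09 μm/a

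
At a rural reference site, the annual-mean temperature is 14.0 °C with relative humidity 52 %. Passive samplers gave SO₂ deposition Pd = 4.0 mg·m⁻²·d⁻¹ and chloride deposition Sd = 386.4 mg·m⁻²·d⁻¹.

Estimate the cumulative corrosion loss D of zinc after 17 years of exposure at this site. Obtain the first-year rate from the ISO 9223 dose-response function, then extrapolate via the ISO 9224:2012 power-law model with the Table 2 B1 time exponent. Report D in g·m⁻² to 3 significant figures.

D(17) = 200 g·m⁻²

zinc: temperature factor f = -0.071·(4.0) = -0.2840
  Pd branch = 0.0129·Pd^0.44·e^(0.046·RH+f) = 0.1954 μm/a
  Sd branch = 0.0175·Sd^0.57·e^(0.008·RH+0.085·T) = 2.601 μm/a
  sum: 0.1954 + 2.601 → r_corr = 2.796 μm/a
ISO 9224: D(t) = r_corr · t^b with b = 0.813 (zinc, B1)
  D(17) = 2.796 × 17^0.813 = 2.796 × 10.01 = 27.99 μm
  Mass loss = 27.99 μm × 7.14 g/cm³ = 199.8 g·m⁻²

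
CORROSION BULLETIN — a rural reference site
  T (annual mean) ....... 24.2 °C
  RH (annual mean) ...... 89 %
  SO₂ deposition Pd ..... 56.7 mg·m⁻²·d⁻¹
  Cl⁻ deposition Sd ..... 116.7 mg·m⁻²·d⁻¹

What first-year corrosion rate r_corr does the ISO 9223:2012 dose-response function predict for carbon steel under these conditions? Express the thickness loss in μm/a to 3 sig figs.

carbon steel: T>10 °C ⇒ hinge -0.054·(24.2−10) = -0.7668
  Pd branch = 1.77·Pd^0.52·e^(0.02·RH+f) = 39.8 μm/a
  Sd branch = 0.102·Sd^0.62·e^(0.033·RH+0.04·T) = 96.85 μm/a
  r_corr = 39.8 + 96.85 = 136.6 μm/a

r_corr = 137 μm/a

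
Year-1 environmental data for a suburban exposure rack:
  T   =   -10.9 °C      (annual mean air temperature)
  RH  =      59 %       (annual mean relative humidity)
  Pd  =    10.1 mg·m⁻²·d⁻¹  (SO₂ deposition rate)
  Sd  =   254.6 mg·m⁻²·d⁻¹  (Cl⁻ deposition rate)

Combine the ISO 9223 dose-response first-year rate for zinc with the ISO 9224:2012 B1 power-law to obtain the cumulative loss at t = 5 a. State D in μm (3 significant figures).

D(5) = 1.87 μm

zinc: f(T) = +0.038·(T−10) [T≤10 °C] = -0.7942
  Pd branch = 0.0129·Pd^0.44·e^(0.046·RH+f) = 0.2434 μm/a
  Sd branch = 0.0175·Sd^0.57·e^(0.008·RH+0.085·T) = 0.2612 μm/a
  r_corr = 0.2434 + 0.2612 = 0.5046 μm/a
ISO 9224: D(t) = r_corr · t^b with b = 0.813 (zinc, B1)
  D(5) = 0.5046 × 5^0.813 = 0.5046 × 3.701 = 1.867 μm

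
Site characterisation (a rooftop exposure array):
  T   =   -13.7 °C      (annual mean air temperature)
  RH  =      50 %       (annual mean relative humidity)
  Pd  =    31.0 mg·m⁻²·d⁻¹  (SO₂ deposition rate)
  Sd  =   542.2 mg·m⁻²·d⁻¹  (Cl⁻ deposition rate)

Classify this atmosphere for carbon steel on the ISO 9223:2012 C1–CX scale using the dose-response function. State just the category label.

C2

carbon steel: temperature factor f = +0.150·(-23.7) = -3.5550
  Pd branch = 1.77·Pd^0.52·e^(0.02·RH+f) = 0.8201 μm/a
  Cl⁻ term: 0.102·542.2^0.62·exp(0.033·50+0.04·-13.7) = 15.22
  r_corr = 0.8201 + 15.22 = 16.04 μm/a
Category bounds: 1.3…25 μm/a bracket r_corr ⇒ C2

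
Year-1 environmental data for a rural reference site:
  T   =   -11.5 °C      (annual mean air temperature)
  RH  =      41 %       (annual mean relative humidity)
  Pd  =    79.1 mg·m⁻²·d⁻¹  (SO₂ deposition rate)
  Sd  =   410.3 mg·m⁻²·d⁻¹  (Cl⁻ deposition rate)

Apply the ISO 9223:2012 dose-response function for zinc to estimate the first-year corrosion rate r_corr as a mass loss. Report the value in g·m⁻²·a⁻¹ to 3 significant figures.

zinc: temperature factor f = +0.038·(-21.5) = -0.8170
  SO₂ term: 0.0129·79.1^0.44·exp(0.046·41-0.8170) = 0.2571
  Sd branch = 0.0175·Sd^0.57·e^(0.008·RH+0.085·T) = 0.2821 μm/a
  r_corr = 0.2571 + 0.2821 = 0.5392 μm/a
Convert to mass loss: 0.5392 μm/a × 7.14 g/cm³ = 3.85 g·m⁻²·a⁻¹

r_corr = 3.85 g·m⁻²·a⁻¹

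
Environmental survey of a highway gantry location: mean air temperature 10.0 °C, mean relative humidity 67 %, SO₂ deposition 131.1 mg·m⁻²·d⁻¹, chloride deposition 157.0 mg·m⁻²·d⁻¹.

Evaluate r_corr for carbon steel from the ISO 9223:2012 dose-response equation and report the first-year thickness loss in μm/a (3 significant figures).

r_corr = 117 μm/a

carbon steel: f(T) = +0.150·(T−10) [T≤10 °C] = +0.0000
  SO₂ term: 1.77·131.1^0.52·exp(0.02·67+0.0000) = 85.33
  Cl⁻ term: 0.102·157.0^0.62·exp(0.033·67+0.04·10.0) = 31.92
  sum: 85.33 + 31.92 → r_corr = 117.2 μm/a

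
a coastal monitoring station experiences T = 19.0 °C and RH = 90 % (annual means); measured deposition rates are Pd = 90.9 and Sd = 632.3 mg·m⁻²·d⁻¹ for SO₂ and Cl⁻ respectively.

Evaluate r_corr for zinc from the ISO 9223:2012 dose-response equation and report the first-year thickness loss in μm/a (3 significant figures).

r_corr = 10.2 μm/a

zinc: temperature factor f = -0.071·(9.0) = -0.6390
  Pd branch = 0.0129·Pd^0.44·e^(0.046·RH+f) = 3.11 μm/a
  Cl⁻ term: 0.0175·632.3^0.57·exp(0.008·90+0.085·19.0) = 7.139
  sum: 3.11 + 7.139 → r_corr = 10.25 μm/a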